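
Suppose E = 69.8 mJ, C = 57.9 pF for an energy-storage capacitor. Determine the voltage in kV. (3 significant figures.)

Rearranging E = ½C·V² for V: V = √(2E/C).
E = 69.8 mJ = 0.06980 J; C = 57.9 pF = 5.790×10^-11 F.
V = 49102 V  (the unit combination reduces to kg·m²/(A·s³) = V)
49102 V × (1 kV / 1000 V) = 49.10 kV

49.1 kV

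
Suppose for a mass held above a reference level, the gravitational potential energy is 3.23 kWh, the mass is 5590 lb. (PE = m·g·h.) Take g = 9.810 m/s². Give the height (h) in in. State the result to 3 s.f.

18400 in

Rearranging PE = m·g·h for h: h = PE/(m·g).
PE = 3.23 kWh = 1.163×10^7 J; m = 5590 lb = 2536 kg; g = 9.810 m/s².
h = 467.5 m
467.5 m × (1 in / 0.02540 m) = 18405 in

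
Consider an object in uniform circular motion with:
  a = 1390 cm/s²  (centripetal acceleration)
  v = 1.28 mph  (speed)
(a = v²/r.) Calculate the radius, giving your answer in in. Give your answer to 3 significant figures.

Solving a = v²/r for r: r = v²/a.
a = 1390 cm/s² = 13.90 m/s²; v = 1.28 mph = 0.5722 m/s.
r = 0.02356 m
0.02356 m × (1 in / 0.02540 m) = 0.9274 in

0.927 in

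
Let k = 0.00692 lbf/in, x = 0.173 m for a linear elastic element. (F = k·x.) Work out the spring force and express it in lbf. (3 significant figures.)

0.0471 lbf

Directly: F = kx.
k = 0.00692 lbf/in = 1.212 N/m; x = 0.173 m.
F = 0.2097 N
0.2097 N × (1 lbf / 4.448 N) = 0.04713 lbf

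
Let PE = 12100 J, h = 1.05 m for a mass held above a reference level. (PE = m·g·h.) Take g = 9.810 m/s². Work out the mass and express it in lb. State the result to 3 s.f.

2590 lb

Solving PE = m·g·h for m: m = PE/(g·h).
PE = 12100 J; h = 1.05 m; g = 9.810 m/s².
m = 1175 kg
1175 kg × (1 lb / 0.4536 kg) = 2590 lb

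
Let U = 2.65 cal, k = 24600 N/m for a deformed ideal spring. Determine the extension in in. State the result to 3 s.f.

1.18 in

Rearranging: x = √(2U/k).
U = 2.65 cal = 11.09 J; k = 24600 N/m.
x = 0.03002 m
0.03002 m × (1 in / 0.02540 m) = 1.182 in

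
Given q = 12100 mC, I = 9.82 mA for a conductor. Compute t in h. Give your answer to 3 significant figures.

0.342 h

Rearranging: t = q/I.
q = 12100 mC = 12.10 C; I = 9.82 mA = 0.009820 A.
t = 1232 s
1232 s × (1 h / 3600 s) = 0.3423 h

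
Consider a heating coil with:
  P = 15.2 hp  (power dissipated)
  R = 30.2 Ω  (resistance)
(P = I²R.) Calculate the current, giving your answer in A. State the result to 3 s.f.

Rearranging: I = √(P/R).
P = 15.2 hp = 11335 W; R = 30.2 Ω.
I = 19.37 A

19.4 A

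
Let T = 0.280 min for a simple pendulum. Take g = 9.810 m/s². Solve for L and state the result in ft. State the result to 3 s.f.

230 ft

Solving T = 2π√(L/g) for L: L = g·(T/2π)².
T = 0.280 min = 16.80 s; g = 9.810 m/s².
L = 70.13 m
70.13 m × (1 ft / 0.3048 m) = 230.1 ft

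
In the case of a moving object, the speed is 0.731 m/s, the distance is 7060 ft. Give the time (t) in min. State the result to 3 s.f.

49.1 min

Rearranging v = d/t for t: t = d/v.
v = 0.731 m/s; d = 7060 ft = 2152 m.
t = 2944 s
2944 s × (1 min / 60.00 s) = 49.06 min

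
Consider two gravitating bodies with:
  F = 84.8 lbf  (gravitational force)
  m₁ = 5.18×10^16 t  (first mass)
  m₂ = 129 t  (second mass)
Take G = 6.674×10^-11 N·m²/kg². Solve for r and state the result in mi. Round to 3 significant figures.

676 mi

Rearranging F = G·m₁·m₂/r² for r: r = √(G·m₁m₂/F).
F = 84.8 lbf = 377.2 N; m₁ = 5.18×10^16 t = 5.180×10^19 kg; m₂ = 129 t = 1.290×10^5 kg; G = 6.674×10^-11 N·m²/kg².
r = 1.087×10^6 m
1.087×10^6 m × (1 mi / 1609 m) = 675.6 mi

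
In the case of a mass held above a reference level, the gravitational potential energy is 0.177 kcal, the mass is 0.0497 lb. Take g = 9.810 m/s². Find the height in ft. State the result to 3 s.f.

Rearranging PE = m·g·h for h: h = PE/(m·g).
PE = 0.177 kcal = 740.6 J; m = 0.0497 lb = 0.02254 kg; g = 9.810 m/s².
h = 3349 m
3349 m × (1 ft / 0.3048 m) = 10986 ft

11000 ft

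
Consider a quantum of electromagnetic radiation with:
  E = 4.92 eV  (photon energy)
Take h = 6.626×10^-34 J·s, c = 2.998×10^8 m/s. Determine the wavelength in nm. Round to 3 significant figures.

252 nm

Solving E = h·c/λ for λ: λ = hc/E.
E = 4.92 eV = 7.883×10^-19 J; h = 6.626×10^-34 J·s; c = 2.998×10^8 m/s.
λ = 2.520×10^-7 m
2.520×10^-7 m × (1 nm / 1.000×10^-9 m) = 252.0 nm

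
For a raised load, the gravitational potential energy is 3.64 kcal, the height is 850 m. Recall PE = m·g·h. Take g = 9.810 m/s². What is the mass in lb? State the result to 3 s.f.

Rearranging: m = PE/(g·h).
PE = 3.64 kcal = 15230 J; h = 850 m; g = 9.810 m/s².
m = 1.826 kg
1.826 kg × (1 lb / 0.4536 kg) = 4.027 lb

4.03 lb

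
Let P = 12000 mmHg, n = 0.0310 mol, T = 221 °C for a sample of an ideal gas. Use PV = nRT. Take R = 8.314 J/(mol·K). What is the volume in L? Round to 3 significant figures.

Rearranging: V = nRT/P.
P = 12000 mmHg = 1.600×10^6 Pa; n = 0.0310 mol; T = 221 °C = 494.1 K; R = 8.314 J/(mol·K).
V = 7.961×10^-5 m³
7.961×10^-5 m³ × (1 L / 0.001000 m³) = 0.07961 L

0.0796 L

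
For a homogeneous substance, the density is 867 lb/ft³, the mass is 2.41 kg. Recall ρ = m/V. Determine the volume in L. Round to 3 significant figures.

Solving ρ = m/V for V: V = m/ρ.
ρ = 867 lb/ft³ = 13888 kg/m³; m = 2.41 kg.
V = 1.735×10^-4 m³
1.735×10^-4 m³ × (1 L / 0.001000 m³) = 0.1735 L

0.174 L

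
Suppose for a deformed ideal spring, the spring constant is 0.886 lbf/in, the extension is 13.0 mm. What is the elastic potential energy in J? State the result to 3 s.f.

U is given directly by: U = ½kx².
k = 0.886 lbf/in = 155.2 N/m; x = 13.0 mm = 0.01300 m.
U = 0.01311 J  (the unit combination reduces to kg·m²/s² = J)

0.0131 J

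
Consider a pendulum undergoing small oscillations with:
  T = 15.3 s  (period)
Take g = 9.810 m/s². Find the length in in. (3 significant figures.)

2290 in

Solving T = 2π√(L/g) for L: L = g·(T/2π)².
T = 15.3 s; g = 9.810 m/s².
L = 58.17 m
58.17 m × (1 in / 0.02540 m) = 2290 in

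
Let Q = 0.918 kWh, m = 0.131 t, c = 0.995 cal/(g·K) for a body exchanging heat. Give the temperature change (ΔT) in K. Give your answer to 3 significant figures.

6.06 K

Solving Q = m·c·ΔT for ΔT: ΔT = Q/(m·c).
Q = 0.918 kWh = 3.305×10^6 J; m = 0.131 t = 131.0 kg; c = 0.995 cal/(g·K) = 4163 J/(kg·K).
ΔT = 6.060 K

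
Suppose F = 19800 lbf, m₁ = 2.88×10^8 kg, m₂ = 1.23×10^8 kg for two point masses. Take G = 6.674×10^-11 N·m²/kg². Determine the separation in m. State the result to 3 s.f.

5.18 m

Rearranging: r = √(G·m₁m₂/F).
F = 19800 lbf = 88075 N; m₁ = 2.88×10^8 kg; m₂ = 1.23×10^8 kg; G = 6.674×10^-11 N·m²/kg².
r = 5.181 m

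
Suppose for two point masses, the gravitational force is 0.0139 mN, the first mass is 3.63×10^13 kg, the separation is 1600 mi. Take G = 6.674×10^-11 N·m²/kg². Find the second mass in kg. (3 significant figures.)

38000 kg

From Newton's law of gravitation: m₂ = F·r²/(G·m₁).
F = 0.0139 mN = 1.390×10^-5 N; m₁ = 3.63×10^13 kg; r = 1600 mi = 2.575×10^6 m; G = 6.674×10^-11 N·m²/kg².
m₂ = 38042 kg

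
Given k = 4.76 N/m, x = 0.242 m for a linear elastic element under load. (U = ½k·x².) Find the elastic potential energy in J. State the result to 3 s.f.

0.139 J

U is given directly by: U = ½kx².
k = 4.76 N/m; x = 0.242 m.
U = 0.1394 J  (the unit combination reduces to kg·m²/s² = J)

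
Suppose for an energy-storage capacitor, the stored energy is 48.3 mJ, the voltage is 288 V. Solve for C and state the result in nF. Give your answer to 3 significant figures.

Rearranging E = ½C·V² for C: C = 2E/V².
E = 48.3 mJ = 0.04830 J; V = 288 V.
C = 1.165×10^-6 F
1.165×10^-6 F × (1 nF / 1.000×10^-9 F) = 1165 nF

1160 nF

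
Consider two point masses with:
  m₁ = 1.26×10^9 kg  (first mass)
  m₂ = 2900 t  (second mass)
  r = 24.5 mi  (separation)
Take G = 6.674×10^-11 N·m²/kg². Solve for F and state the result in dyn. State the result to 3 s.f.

From Newton's law of gravitation: F = Gm₁m₂/r².
m₁ = 1.26×10^9 kg; m₂ = 2900 t = 2.900×10^6 kg; r = 24.5 mi = 39429 m; G = 6.674×10^-11 N·m²/kg².
F = 1.569×10^-4 N
1.569×10^-4 N × (1 dyn / 1.000×10^-5 N) = 15.69 dyn

15.7 dyn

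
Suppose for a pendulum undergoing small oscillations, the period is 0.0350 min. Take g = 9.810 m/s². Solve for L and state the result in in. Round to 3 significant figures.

43.1 in

Rearranging: L = g·(T/2π)².
T = 0.0350 min = 2.100 s; g = 9.810 m/s².
L = 1.096 m
1.096 m × (1 in / 0.02540 m) = 43.14 in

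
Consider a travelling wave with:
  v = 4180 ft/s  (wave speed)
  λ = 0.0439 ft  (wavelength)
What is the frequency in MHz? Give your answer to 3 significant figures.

0.0952 MHz

Rearranging v = f·λ for f: f = v/λ.
v = 4180 ft/s = 1274 m/s; λ = 0.0439 ft = 0.01338 m.
f = 95216 Hz
95216 Hz × (1 MHz / 1.000×10^6 Hz) = 0.09522 MHz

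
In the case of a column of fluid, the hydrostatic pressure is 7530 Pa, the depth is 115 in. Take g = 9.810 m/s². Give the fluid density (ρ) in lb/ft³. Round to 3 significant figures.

Solving P = ρ·g·h for ρ: ρ = P/(g·h).
P = 7530 Pa; h = 115 in = 2.921 m; g = 9.810 m/s².
ρ = 262.8 kg/m³
262.8 kg/m³ × (1 lb/ft³ / 16.02 kg/m³) = 16.40 lb/ft³

16.4 lb/ft³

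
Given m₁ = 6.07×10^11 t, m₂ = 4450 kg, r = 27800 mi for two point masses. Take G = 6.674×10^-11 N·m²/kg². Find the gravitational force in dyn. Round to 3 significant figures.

0.00901 dyn

From Newton's law of gravitation: F = Gm₁m₂/r².
m₁ = 6.07×10^11 t = 6.070×10^14 kg; m₂ = 4450 kg; r = 27800 mi = 4.474×10^7 m; G = 6.674×10^-11 N·m²/kg².
F = 9.006×10^-8 N
9.006×10^-8 N × (1 dyn / 1.000×10^-5 N) = 0.009006 dyn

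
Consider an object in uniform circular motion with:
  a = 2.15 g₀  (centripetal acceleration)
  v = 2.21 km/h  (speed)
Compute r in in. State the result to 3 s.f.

0.704 in

Rearranging: r = v²/a.
a = 2.15 g₀ = 21.08 m/s²; v = 2.21 km/h = 0.6139 m/s.
r = 0.01787 m
0.01787 m × (1 in / 0.02540 m) = 0.7037 in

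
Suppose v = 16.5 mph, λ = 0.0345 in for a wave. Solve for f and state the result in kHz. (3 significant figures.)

Rearranging v = f·λ for f: f = v/λ.
v = 16.5 mph = 7.376 m/s; λ = 0.0345 in = 8.763×10^-4 m.
f = 8417 Hz
8417 Hz × (1 kHz / 1000 Hz) = 8.417 kHz

8.42 kHz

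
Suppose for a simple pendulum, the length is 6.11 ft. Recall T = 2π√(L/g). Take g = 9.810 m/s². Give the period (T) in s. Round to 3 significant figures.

2.74 s

T is given directly by: T = 2π√(L/g).
L = 6.11 ft = 1.862 m; g = 9.810 m/s².
T = 2.738 s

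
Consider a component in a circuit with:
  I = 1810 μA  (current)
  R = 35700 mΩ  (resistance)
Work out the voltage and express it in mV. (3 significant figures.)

64.6 mV

Directly: V = IR.
I = 1810 μA = 0.001810 A; R = 35700 mΩ = 35.70 Ω.
V = 0.06462 V
0.06462 V × (1 mV / 0.001000 V) = 64.62 mV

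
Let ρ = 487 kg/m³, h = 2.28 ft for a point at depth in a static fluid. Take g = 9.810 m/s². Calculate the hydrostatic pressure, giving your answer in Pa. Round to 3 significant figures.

3320 Pa

Directly: P = ρgh.
ρ = 487 kg/m³; h = 2.28 ft = 0.6949 m; g = 9.810 m/s².
P = 3320 Pa  (the unit combination reduces to kg/(m·s²) = Pa)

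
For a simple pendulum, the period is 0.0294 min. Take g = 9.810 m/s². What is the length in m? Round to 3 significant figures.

Solving T = 2π√(L/g) for L: L = g·(T/2π)².
T = 0.0294 min = 1.764 s; g = 9.810 m/s².
L = 0.7732 m

0.773 m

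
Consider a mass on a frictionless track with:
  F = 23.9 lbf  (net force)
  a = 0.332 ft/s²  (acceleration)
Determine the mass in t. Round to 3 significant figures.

Rearranging F = m·a for m: m = F/a.
F = 23.9 lbf = 106.3 N; a = 0.332 ft/s² = 0.1012 m/s².
m = 1051 kg
1051 kg × (1 t / 1000 kg) = 1.051 t

1.05 t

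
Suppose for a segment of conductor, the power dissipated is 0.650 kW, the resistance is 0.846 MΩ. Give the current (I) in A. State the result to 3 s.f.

Rearranging P = I²R for I: I = √(P/R).
P = 0.650 kW = 650.0 W; R = 0.846 MΩ = 8.460×10^5 Ω.
I = 0.02772 A

0.0277 A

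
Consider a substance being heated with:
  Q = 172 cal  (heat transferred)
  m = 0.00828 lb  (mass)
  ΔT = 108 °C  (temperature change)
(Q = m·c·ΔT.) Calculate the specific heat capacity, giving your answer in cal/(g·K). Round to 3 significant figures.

0.424 cal/(g·K)

Rearranging Q = m·c·ΔT for c: c = Q/(m·ΔT).
Q = 172 cal = 719.6 J; m = 0.00828 lb = 0.003756 kg; ΔT = 108 °C = 108.0 K.
c = 1774 J/(kg·K)
1774 J/(kg·K) × (1 cal/(g·K) / 4184 J/(kg·K)) = 0.4240 cal/(g·K)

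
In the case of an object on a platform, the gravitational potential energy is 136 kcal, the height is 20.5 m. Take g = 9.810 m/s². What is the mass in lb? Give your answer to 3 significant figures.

Rearranging: m = PE/(g·h).
PE = 136 kcal = 5.690×10^5 J; h = 20.5 m; g = 9.810 m/s².
m = 2829 kg
2829 kg × (1 lb / 0.4536 kg) = 6238 lb

6240 lb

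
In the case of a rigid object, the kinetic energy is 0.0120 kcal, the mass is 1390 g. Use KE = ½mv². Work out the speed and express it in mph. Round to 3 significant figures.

19.0 mph

Rearranging: v = √(2·KE/m).
KE = 0.0120 kcal = 50.21 J; m = 1390 g = 1.390 kg.
v = 8.500 m/s
8.500 m/s × (1 mph / 0.4470 m/s) = 19.01 mph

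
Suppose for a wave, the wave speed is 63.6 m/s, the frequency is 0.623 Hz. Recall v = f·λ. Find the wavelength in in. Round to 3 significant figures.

Solving v = f·λ for λ: λ = v/f.
v = 63.6 m/s; f = 0.623 Hz.
λ = 102.1 m
102.1 m × (1 in / 0.02540 m) = 4019 in

4020 in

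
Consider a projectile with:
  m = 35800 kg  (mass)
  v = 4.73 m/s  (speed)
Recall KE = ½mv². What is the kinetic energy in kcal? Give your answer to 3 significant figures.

95.7 kcal

Directly: KE = ½mv².
m = 35800 kg; v = 4.73 m/s.
KE = 4.005×10^5 J
4.005×10^5 J × (1 kcal / 4184 J) = 95.72 kcal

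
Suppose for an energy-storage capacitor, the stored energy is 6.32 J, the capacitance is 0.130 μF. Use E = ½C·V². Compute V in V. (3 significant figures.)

9860 V

Rearranging: V = √(2E/C).
E = 6.32 J; C = 0.130 μF = 1.300×10^-7 F.
V = 9861 V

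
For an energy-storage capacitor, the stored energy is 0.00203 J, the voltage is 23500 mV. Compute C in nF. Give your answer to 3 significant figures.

Solving E = ½C·V² for C: C = 2E/V².
E = 0.00203 J; V = 23500 mV = 23.50 V.
C = 7.352×10^-6 F
7.352×10^-6 F × (1 nF / 1.000×10^-9 F) = 7352 nF

7350 nF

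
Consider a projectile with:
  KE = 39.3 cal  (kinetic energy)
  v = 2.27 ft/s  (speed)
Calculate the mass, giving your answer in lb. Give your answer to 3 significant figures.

Solving KE = ½mv² for m: m = 2·KE/v².
KE = 39.3 cal = 164.4 J; v = 2.27 ft/s = 0.6919 m/s.
m = 687.0 kg
687.0 kg × (1 lb / 0.4536 kg) = 1514 lb

1510 lb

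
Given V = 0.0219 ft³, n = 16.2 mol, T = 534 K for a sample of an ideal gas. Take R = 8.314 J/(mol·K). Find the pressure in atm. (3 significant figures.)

1140 atm

From the ideal-gas law: P = nRT/V.
V = 0.0219 ft³ = 6.201×10^-4 m³; n = 16.2 mol; T = 534 K; R = 8.314 J/(mol·K).
P = 1.160×10^8 Pa
1.160×10^8 Pa × (1 atm / 1.013×10^5 Pa) = 1145 atm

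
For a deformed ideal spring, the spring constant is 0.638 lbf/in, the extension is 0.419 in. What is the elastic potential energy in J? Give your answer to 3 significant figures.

0.00633 J

U is given directly by: U = ½kx².
k = 0.638 lbf/in = 111.7 N/m; x = 0.419 in = 0.01064 m.
U = 0.006328 J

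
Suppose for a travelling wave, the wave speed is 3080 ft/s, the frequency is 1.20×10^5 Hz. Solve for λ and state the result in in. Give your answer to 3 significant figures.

Solving v = f·λ for λ: λ = v/f.
v = 3080 ft/s = 938.8 m/s; f = 1.20×10^5 Hz.
λ = 0.007823 m
0.007823 m × (1 in / 0.02540 m) = 0.3080 in

0.308 in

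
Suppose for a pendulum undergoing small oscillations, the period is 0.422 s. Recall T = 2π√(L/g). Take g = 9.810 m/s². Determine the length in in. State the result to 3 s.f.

Rearranging T = 2π√(L/g) for L: L = g·(T/2π)².
T = 0.422 s; g = 9.810 m/s².
L = 0.04425 m
0.04425 m × (1 in / 0.02540 m) = 1.742 in

1.74 in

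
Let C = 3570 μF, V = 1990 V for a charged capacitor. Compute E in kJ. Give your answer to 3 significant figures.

E is given directly by: E = ½CV².
C = 3570 μF = 0.003570 F; V = 1990 V.
E = 7069 J
7069 J × (1 kJ / 1000 J) = 7.069 kJ

7.07 kJ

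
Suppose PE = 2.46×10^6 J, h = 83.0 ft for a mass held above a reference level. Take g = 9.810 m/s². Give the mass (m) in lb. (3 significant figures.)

Rearranging: m = PE/(g·h).
PE = 2.46×10^6 J; h = 83.0 ft = 25.30 m; g = 9.810 m/s².
m = 9912 kg
9912 kg × (1 lb / 0.4536 kg) = 21853 lb

21900 lb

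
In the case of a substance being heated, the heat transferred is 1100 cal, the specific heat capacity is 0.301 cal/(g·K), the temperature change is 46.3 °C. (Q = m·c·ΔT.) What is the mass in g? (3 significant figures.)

78.9 g

Rearranging: m = Q/(c·ΔT).
Q = 1100 cal = 4602 J; c = 0.301 cal/(g·K) = 1259 J/(kg·K); ΔT = 46.3 °C = 46.30 K.
m = 0.07893 kg
0.07893 kg × (1 g / 0.001000 kg) = 78.93 g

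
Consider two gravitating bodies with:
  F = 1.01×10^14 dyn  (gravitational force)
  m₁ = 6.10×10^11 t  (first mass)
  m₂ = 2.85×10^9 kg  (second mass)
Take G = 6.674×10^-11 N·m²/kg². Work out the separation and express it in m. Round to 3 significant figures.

From Newton's law of gravitation: r = √(G·m₁m₂/F).
F = 1.01×10^14 dyn = 1.010×10^9 N; m₁ = 6.10×10^11 t = 6.100×10^14 kg; m₂ = 2.85×10^9 kg; G = 6.674×10^-11 N·m²/kg².
r = 338.9 m

339 m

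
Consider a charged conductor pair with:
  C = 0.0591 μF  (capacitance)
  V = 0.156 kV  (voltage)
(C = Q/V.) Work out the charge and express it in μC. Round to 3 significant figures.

Rearranging C = Q/V for Q: Q = CV.
C = 0.0591 μF = 5.910×10^-8 F; V = 0.156 kV = 156.0 V.
Q = 9.220×10^-6 C
9.220×10^-6 C × (1 μC / 1.000×10^-6 C) = 9.220 μC

9.22 μC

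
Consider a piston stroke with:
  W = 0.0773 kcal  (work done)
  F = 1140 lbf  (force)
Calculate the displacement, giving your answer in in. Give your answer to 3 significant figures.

2.51 in

Solving W = F·d for d: d = W/F.
W = 0.0773 kcal = 323.4 J; F = 1140 lbf = 5071 N.
d = 0.06378 m
0.06378 m × (1 in / 0.02540 m) = 2.511 in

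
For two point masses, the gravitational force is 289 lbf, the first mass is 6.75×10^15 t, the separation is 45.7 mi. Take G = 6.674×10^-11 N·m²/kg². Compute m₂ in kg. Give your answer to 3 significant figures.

Rearranging F = G·m₁·m₂/r² for m₂: m₂ = F·r²/(G·m₁).
F = 289 lbf = 1286 N; m₁ = 6.75×10^15 t = 6.750×10^18 kg; r = 45.7 mi = 73547 m; G = 6.674×10^-11 N·m²/kg².
m₂ = 15436 kg

15400 kg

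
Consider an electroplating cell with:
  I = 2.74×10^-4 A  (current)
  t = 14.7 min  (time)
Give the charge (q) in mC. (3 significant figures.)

q is given directly by: q = It.
I = 2.74×10^-4 A; t = 14.7 min = 882.0 s.
q = 0.2417 C
0.2417 C × (1 mC / 0.001000 C) = 241.7 mC

242 mC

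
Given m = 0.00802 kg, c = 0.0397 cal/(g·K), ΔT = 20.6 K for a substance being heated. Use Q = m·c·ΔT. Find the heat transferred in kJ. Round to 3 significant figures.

0.0274 kJ

Directly: Q = mcΔT.
m = 0.00802 kg; c = 0.0397 cal/(g·K) = 166.1 J/(kg·K); ΔT = 20.6 K.
Q = 27.44 J  (the unit combination reduces to kg·m²/s² = J)
27.44 J × (1 kJ / 1000 J) = 0.02744 kJ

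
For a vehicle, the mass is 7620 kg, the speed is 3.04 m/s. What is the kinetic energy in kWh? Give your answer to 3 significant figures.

Directly: KE = ½mv².
m = 7620 kg; v = 3.04 m/s.
KE = 35210 J  (the unit combination reduces to kg·m²/s² = J)
35210 J × (1 kWh / 3.600×10^6 J) = 0.009781 kWh

0.00978 kWh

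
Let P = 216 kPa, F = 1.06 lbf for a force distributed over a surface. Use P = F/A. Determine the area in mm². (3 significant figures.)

21.8 mm²

Rearranging: A = F/P.
P = 216 kPa = 2.160×10^5 Pa; F = 1.06 lbf = 4.715 N.
A = 2.183×10^-5 m²
2.183×10^-5 m² × (1 mm² / 1.000×10^-6 m²) = 21.83 mm²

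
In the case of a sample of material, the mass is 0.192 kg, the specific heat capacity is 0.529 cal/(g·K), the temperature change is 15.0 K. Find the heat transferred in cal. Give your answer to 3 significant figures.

Directly: Q = mcΔT.
m = 0.192 kg; c = 0.529 cal/(g·K) = 2213 J/(kg·K); ΔT = 15.0 K.
Q = 6374 J
6374 J × (1 cal / 4.184 J) = 1524 cal

1520 cal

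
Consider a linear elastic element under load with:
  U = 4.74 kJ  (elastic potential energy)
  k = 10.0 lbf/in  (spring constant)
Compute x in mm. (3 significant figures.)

Solving U = ½k·x² for x: x = √(2U/k).
U = 4.74 kJ = 4740 J; k = 10.0 lbf/in = 1751 N/m.
x = 2.327 m
2.327 m × (1 mm / 0.001000 m) = 2327 mm

2330 mm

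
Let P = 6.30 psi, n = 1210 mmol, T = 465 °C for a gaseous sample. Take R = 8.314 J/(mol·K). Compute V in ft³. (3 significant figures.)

6.04 ft³

From the ideal-gas law: V = nRT/P.
P = 6.30 psi = 43437 Pa; n = 1210 mmol = 1.210 mol; T = 465 °C = 738.1 K; R = 8.314 J/(mol·K).
V = 0.1710 m³
0.1710 m³ × (1 ft³ / 0.02832 m³) = 6.037 ft³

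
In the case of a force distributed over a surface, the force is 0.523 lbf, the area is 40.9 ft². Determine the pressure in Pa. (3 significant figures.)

0.612 Pa

Directly: P = F/A.
F = 0.523 lbf = 2.326 N; A = 40.9 ft² = 3.800 m².
P = 0.6123 Pa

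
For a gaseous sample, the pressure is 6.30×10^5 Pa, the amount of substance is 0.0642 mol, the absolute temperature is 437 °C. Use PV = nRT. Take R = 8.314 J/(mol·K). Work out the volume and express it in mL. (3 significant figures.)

From the ideal-gas law: V = nRT/P.
P = 6.30×10^5 Pa; n = 0.0642 mol; T = 437 °C = 710.1 K; R = 8.314 J/(mol·K).
V = 6.017×10^-4 m³
6.017×10^-4 m³ × (1 mL / 1.000×10^-6 m³) = 601.7 mL

602 mL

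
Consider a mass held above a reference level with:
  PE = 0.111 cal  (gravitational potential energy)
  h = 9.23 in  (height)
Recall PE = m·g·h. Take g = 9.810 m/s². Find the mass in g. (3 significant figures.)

Solving PE = m·g·h for m: m = PE/(g·h).
PE = 0.111 cal = 0.4644 J; h = 9.23 in = 0.2344 m; g = 9.810 m/s².
m = 0.2019 kg
0.2019 kg × (1 g / 0.001000 kg) = 201.9 g

202 g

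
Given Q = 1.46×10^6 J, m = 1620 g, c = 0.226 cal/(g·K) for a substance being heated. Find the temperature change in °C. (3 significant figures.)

Rearranging Q = m·c·ΔT for ΔT: ΔT = Q/(m·c).
Q = 1.46×10^6 J; m = 1620 g = 1.620 kg; c = 0.226 cal/(g·K) = 945.6 J/(kg·K).
ΔT = 953.1 K
Since 1 °C = 1 K, 953.1 °C.

953 °C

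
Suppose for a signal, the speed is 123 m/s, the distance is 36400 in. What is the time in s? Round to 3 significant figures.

Rearranging: t = d/v.
v = 123 m/s; d = 36400 in = 924.6 m.
t = 7.517 s

7.52 s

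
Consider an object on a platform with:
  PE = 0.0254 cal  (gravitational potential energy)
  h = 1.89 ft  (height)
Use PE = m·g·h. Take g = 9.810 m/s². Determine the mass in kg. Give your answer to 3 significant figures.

Rearranging: m = PE/(g·h).
PE = 0.0254 cal = 0.1063 J; h = 1.89 ft = 0.5761 m; g = 9.810 m/s².
m = 0.01881 kg

0.0188 kg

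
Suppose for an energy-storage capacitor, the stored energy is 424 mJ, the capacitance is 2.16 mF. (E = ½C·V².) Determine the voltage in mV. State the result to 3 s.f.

Rearranging: V = √(2E/C).
E = 424 mJ = 0.4240 J; C = 2.16 mF = 0.002160 F.
V = 19.81 V
19.81 V × (1 mV / 0.001000 V) = 19814 mV

19800 mV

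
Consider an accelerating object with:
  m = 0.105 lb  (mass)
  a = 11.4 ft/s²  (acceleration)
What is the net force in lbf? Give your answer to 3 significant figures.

From Newton's second law: F = m·a.
m = 0.105 lb = 0.04763 kg; a = 11.4 ft/s² = 3.475 m/s².
F = 0.1655 N  (the unit combination reduces to kg·m/s² = N)
0.1655 N × (1 lbf / 4.448 N) = 0.03720 lbf

0.0372 lbf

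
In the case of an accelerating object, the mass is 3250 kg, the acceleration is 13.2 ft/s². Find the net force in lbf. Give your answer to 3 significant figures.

2940 lbf

From Newton's second law: F = m·a.
m = 3250 kg; a = 13.2 ft/s² = 4.023 m/s².
F = 13076 N
13076 N × (1 lbf / 4.448 N) = 2940 lbf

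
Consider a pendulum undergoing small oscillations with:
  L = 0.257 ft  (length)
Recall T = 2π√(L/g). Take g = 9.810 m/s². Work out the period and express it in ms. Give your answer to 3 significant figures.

T is given directly by: T = 2π√(L/g).
L = 0.257 ft = 0.07833 m; g = 9.810 m/s².
T = 0.5615 s
0.5615 s × (1 ms / 0.001000 s) = 561.5 ms

561 ms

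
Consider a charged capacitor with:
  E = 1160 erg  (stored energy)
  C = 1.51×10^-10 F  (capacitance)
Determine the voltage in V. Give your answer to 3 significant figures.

Solving E = ½C·V² for V: V = √(2E/C).
E = 1160 erg = 1.160×10^-4 J; C = 1.51×10^-10 F.
V = 1240 V  (the unit combination reduces to kg·m²/(A·s³) = V)

1240 V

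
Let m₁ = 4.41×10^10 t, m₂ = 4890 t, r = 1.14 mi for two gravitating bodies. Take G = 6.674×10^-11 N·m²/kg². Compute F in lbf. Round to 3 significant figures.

961 lbf

F is given directly by: F = Gm₁m₂/r².
m₁ = 4.41×10^10 t = 4.410×10^13 kg; m₂ = 4890 t = 4.890×10^6 kg; r = 1.14 mi = 1835 m; G = 6.674×10^-11 N·m²/kg².
F = 4276 N  (the unit combination reduces to kg·m/s² = N)
4276 N × (1 lbf / 4.448 N) = 961.3 lbf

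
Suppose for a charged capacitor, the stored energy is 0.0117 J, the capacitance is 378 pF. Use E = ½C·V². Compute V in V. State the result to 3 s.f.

Rearranging: V = √(2E/C).
E = 0.0117 J; C = 378 pF = 3.780×10^-10 F.
V = 7868 V

7870 V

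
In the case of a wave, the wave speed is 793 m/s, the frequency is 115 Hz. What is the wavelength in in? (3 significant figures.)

271 in

Rearranging v = f·λ for λ: λ = v/f.
v = 793 m/s; f = 115 Hz.
λ = 6.896 m
6.896 m × (1 in / 0.02540 m) = 271.5 in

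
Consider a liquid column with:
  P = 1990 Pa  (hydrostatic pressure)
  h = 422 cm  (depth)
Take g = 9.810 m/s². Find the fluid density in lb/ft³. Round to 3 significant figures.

Solving P = ρ·g·h for ρ: ρ = P/(g·h).
P = 1990 Pa; h = 422 cm = 4.220 m; g = 9.810 m/s².
ρ = 48.07 kg/m³
48.07 kg/m³ × (1 lb/ft³ / 16.02 kg/m³) = 3.001 lb/ft³

3.00 lb/ft³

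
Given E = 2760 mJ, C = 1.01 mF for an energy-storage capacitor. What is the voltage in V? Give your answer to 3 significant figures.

73.9 V

Rearranging E = ½C·V² for V: V = √(2E/C).
E = 2760 mJ = 2.760 J; C = 1.01 mF = 0.001010 F.
V = 73.93 V  (the unit combination reduces to kg·m²/(A·s³) = V)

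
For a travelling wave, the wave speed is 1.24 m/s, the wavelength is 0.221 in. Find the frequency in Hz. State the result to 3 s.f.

Rearranging: f = v/λ.
v = 1.24 m/s; λ = 0.221 in = 0.005613 m.
f = 220.9 Hz

221 Hz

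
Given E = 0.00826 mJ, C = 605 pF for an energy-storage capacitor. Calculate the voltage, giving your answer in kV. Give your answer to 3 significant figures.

Solving E = ½C·V² for V: V = √(2E/C).
E = 0.00826 mJ = 8.260×10^-6 J; C = 605 pF = 6.050×10^-10 F.
V = 165.2 V
165.2 V × (1 kV / 1000 V) = 0.1652 kV

0.165 kV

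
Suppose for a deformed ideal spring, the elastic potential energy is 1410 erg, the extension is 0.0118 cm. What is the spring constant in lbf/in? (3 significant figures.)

116 lbf/in

Solving U = ½k·x² for k: k = 2U/x².
U = 1410 erg = 1.410×10^-4 J; x = 0.0118 cm = 1.180×10^-4 m.
k = 20253 N/m
20253 N/m × (1 lbf/in / 175.1 N/m) = 115.6 lbf/in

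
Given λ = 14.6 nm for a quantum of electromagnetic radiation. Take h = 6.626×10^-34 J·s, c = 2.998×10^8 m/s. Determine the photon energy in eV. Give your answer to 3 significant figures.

Directly: E = hc/λ.
λ = 14.6 nm = 1.460×10^-8 m; h = 6.626×10^-34 J·s; c = 2.998×10^8 m/s.
E = 1.361×10^-17 J
1.361×10^-17 J × (1 eV / 1.602×10^-19 J) = 84.92 eV

84.9 eV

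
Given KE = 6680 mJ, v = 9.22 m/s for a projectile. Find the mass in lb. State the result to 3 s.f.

Solving KE = ½mv² for m: m = 2·KE/v².
KE = 6680 mJ = 6.680 J; v = 9.22 m/s.
m = 0.1572 kg
0.1572 kg × (1 lb / 0.4536 kg) = 0.3465 lb

0.346 lb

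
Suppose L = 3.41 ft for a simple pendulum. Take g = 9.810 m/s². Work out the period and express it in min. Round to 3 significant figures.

T is given directly by: T = 2π√(L/g).
L = 3.41 ft = 1.039 m; g = 9.810 m/s².
T = 2.045 s
2.045 s × (1 min / 60.00 s) = 0.03409 min

0.0341 min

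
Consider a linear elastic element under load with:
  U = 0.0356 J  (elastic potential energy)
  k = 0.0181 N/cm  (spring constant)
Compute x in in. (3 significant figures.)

Rearranging: x = √(2U/k).
U = 0.0356 J; k = 0.0181 N/cm = 1.810 N/m.
x = 0.1983 m
0.1983 m × (1 in / 0.02540 m) = 7.808 in

7.81 in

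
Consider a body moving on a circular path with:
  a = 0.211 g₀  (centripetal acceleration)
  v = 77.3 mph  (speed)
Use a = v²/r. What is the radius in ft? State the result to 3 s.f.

Rearranging: r = v²/a.
a = 0.211 g₀ = 2.069 m/s²; v = 77.3 mph = 34.56 m/s.
r = 577.1 m
577.1 m × (1 ft / 0.3048 m) = 1893 ft

1890 ft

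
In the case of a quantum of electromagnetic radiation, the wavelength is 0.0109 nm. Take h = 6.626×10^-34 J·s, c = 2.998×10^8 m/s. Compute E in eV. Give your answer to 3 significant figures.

Directly: E = hc/λ.
λ = 0.0109 nm = 1.090×10^-11 m; h = 6.626×10^-34 J·s; c = 2.998×10^8 m/s.
E = 1.822×10^-14 J
1.822×10^-14 J × (1 eV / 1.602×10^-19 J) = 1.137×10^5 eV

1.14×10^5 eV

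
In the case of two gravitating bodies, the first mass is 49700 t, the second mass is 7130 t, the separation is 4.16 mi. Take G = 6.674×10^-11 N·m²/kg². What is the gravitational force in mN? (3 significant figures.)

F is given directly by: F = Gm₁m₂/r².
m₁ = 49700 t = 4.970×10^7 kg; m₂ = 7130 t = 7.130×10^6 kg; r = 4.16 mi = 6695 m; G = 6.674×10^-11 N·m²/kg².
F = 5.277×10^-4 N
5.277×10^-4 N × (1 mN / 0.001000 N) = 0.5277 mN

0.528 mN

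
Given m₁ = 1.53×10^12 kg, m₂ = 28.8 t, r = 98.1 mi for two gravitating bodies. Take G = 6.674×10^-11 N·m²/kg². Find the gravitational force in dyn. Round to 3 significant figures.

11.8 dyn

From Newton's law of gravitation: F = Gm₁m₂/r².
m₁ = 1.53×10^12 kg; m₂ = 28.8 t = 28800 kg; r = 98.1 mi = 1.579×10^5 m; G = 6.674×10^-11 N·m²/kg².
F = 1.180×10^-4 N  (the unit combination reduces to kg·m/s² = N)
1.180×10^-4 N × (1 dyn / 1.000×10^-5 N) = 11.80 dyn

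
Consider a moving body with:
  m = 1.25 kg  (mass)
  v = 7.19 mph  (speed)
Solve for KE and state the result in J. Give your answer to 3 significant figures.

KE is given directly by: KE = ½mv².
m = 1.25 kg; v = 7.19 mph = 3.214 m/s.
KE = 6.457 J

6.46 J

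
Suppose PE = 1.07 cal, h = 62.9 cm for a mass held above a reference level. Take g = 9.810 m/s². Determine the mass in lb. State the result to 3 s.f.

Rearranging PE = m·g·h for m: m = PE/(g·h).
PE = 1.07 cal = 4.477 J; h = 62.9 cm = 0.6290 m; g = 9.810 m/s².
m = 0.7255 kg
0.7255 kg × (1 lb / 0.4536 kg) = 1.600 lb

1.60 lb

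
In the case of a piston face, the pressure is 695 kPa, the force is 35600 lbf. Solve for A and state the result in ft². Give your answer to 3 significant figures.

Rearranging P = F/A for A: A = F/P.
P = 695 kPa = 6.950×10^5 Pa; F = 35600 lbf = 1.584×10^5 N.
A = 0.2279 m²
0.2279 m² × (1 ft² / 0.09290 m²) = 2.453 ft²

2.45 ft²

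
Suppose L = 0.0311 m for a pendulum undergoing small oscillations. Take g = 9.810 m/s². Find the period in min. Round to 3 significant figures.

0.00590 min

Directly: T = 2π√(L/g).
L = 0.0311 m; g = 9.810 m/s².
T = 0.3538 s
0.3538 s × (1 min / 60.00 s) = 0.005896 min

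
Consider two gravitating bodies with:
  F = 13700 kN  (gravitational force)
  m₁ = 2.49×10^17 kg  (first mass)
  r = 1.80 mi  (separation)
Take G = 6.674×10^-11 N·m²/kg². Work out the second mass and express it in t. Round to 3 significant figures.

From Newton's law of gravitation: m₂ = F·r²/(G·m₁).
F = 13700 kN = 1.370×10^7 N; m₁ = 2.49×10^17 kg; r = 1.80 mi = 2897 m; G = 6.674×10^-11 N·m²/kg².
m₂ = 6.918×10^6 kg
6.918×10^6 kg × (1 t / 1000 kg) = 6918 t

6920 t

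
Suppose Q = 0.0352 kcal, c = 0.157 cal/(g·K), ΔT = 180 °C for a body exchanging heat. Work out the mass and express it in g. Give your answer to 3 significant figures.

1.25 g

Solving Q = m·c·ΔT for m: m = Q/(c·ΔT).
Q = 0.0352 kcal = 147.3 J; c = 0.157 cal/(g·K) = 656.9 J/(kg·K); ΔT = 180 °C = 180.0 K.
m = 0.001246 kg
0.001246 kg × (1 g / 0.001000 kg) = 1.246 g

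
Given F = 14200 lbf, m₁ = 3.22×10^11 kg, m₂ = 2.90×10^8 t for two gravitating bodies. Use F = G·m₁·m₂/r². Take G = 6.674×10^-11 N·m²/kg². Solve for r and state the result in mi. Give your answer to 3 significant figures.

6.17 mi

From Newton's law of gravitation: r = √(G·m₁m₂/F).
F = 14200 lbf = 63165 N; m₁ = 3.22×10^11 kg; m₂ = 2.90×10^8 t = 2.900×10^11 kg; G = 6.674×10^-11 N·m²/kg².
r = 9933 m
9933 m × (1 mi / 1609 m) = 6.172 mi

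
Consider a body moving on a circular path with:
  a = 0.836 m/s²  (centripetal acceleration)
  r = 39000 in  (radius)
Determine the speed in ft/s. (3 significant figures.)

Solving a = v²/r for v: v = √(a·r).
a = 0.836 m/s²; r = 39000 in = 990.6 m.
v = 28.78 m/s
28.78 m/s × (1 ft/s / 0.3048 m/s) = 94.41 ft/s

94.4 ft/s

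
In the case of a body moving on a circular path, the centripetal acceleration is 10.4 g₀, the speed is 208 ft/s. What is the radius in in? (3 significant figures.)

1550 in

Rearranging: r = v²/a.
a = 10.4 g₀ = 102.0 m/s²; v = 208 ft/s = 63.40 m/s.
r = 39.41 m
39.41 m × (1 in / 0.02540 m) = 1552 in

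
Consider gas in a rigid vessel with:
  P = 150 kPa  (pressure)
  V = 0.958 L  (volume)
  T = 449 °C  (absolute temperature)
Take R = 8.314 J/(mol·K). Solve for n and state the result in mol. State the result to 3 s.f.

From the ideal-gas law: n = PV/(RT).
P = 150 kPa = 1.500×10^5 Pa; V = 0.958 L = 9.580×10^-4 m³; T = 449 °C = 722.1 K; R = 8.314 J/(mol·K).
n = 0.02393 mol

0.0239 mol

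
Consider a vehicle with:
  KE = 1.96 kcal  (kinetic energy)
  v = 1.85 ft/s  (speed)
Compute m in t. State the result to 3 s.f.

51.6 t

Rearranging: m = 2·KE/v².
KE = 1.96 kcal = 8201 J; v = 1.85 ft/s = 0.5639 m/s.
m = 51583 kg
51583 kg × (1 t / 1000 kg) = 51.58 t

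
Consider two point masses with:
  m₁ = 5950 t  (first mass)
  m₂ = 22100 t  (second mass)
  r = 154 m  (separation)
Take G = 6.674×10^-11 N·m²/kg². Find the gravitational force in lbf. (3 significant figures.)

0.0832 lbf

Directly: F = Gm₁m₂/r².
m₁ = 5950 t = 5.950×10^6 kg; m₂ = 22100 t = 2.210×10^7 kg; r = 154 m; G = 6.674×10^-11 N·m²/kg².
F = 0.3700 N
0.3700 N × (1 lbf / 4.448 N) = 0.08319 lbf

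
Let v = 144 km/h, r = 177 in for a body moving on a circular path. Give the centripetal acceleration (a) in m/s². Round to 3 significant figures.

a is given directly by: a = v²/r.
v = 144 km/h = 40.00 m/s; r = 177 in = 4.496 m.
a = 355.9 m/s²

356 m/s²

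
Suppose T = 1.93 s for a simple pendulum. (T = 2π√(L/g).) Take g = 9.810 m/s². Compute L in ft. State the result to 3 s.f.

3.04 ft

Rearranging: L = g·(T/2π)².
T = 1.93 s; g = 9.810 m/s².
L = 0.9256 m
0.9256 m × (1 ft / 0.3048 m) = 3.037 ft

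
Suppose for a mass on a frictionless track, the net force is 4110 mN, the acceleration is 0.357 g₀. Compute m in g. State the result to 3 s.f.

From Newton's second law: m = F/a.
F = 4110 mN = 4.110 N; a = 0.357 g₀ = 3.501 m/s².
m = 1.174 kg
1.174 kg × (1 g / 0.001000 kg) = 1174 g

1170 g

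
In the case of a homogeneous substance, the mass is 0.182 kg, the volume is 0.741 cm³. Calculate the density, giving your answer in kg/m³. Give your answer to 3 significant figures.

2.46×10^5 kg/m³

ρ is given directly by: ρ = m/V.
m = 0.182 kg; V = 0.741 cm³ = 7.410×10^-7 m³.
ρ = 2.456×10^5 kg/m³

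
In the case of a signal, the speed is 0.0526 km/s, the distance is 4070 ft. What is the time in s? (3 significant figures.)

Solving v = d/t for t: t = d/v.
v = 0.0526 km/s = 52.60 m/s; d = 4070 ft = 1241 m.
t = 23.58 s

23.6 s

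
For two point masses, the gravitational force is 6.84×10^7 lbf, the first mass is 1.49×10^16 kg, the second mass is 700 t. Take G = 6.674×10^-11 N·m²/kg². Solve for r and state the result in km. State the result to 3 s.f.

0.0478 km

From Newton's law of gravitation: r = √(G·m₁m₂/F).
F = 6.84×10^7 lbf = 3.043×10^8 N; m₁ = 1.49×10^16 kg; m₂ = 700 t = 7.000×10^5 kg; G = 6.674×10^-11 N·m²/kg².
r = 47.83 m
47.83 m × (1 km / 1000 m) = 0.04783 km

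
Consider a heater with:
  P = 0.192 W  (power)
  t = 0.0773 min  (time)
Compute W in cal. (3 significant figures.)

Rearranging: W = P·t.
P = 0.192 W; t = 0.0773 min = 4.638 s.
W = 0.8905 J  (the unit combination reduces to kg·m²/s² = J)
0.8905 J × (1 cal / 4.184 J) = 0.2128 cal

0.213 cal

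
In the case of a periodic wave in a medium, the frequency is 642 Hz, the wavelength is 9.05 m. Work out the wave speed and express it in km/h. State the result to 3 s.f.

20900 km/h

Directly: v = fλ.
f = 642 Hz; λ = 9.05 m.
v = 5810 m/s
5810 m/s × (1 km/h / 0.2778 m/s) = 20916 km/h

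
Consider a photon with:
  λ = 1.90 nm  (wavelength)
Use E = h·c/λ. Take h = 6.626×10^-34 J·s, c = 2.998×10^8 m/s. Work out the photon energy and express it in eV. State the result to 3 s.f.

653 eV

E is given directly by: E = hc/λ.
λ = 1.90 nm = 1.900×10^-9 m; h = 6.626×10^-34 J·s; c = 2.998×10^8 m/s.
E = 1.046×10^-16 J
1.046×10^-16 J × (1 eV / 1.602×10^-19 J) = 652.6 eV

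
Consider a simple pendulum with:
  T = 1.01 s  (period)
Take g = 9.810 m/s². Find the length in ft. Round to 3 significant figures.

0.832 ft

Solving T = 2π√(L/g) for L: L = g·(T/2π)².
T = 1.01 s; g = 9.810 m/s².
L = 0.2535 m
0.2535 m × (1 ft / 0.3048 m) = 0.8316 ft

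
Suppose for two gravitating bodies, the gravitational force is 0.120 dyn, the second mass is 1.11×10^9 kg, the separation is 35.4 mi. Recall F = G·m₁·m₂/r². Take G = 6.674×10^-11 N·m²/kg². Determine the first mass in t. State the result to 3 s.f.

52.6 t

From Newton's law of gravitation: m₁ = F·r²/(G·m₂).
F = 0.120 dyn = 1.200×10^-6 N; m₂ = 1.11×10^9 kg; r = 35.4 mi = 56971 m; G = 6.674×10^-11 N·m²/kg².
m₁ = 52575 kg
52575 kg × (1 t / 1000 kg) = 52.57 t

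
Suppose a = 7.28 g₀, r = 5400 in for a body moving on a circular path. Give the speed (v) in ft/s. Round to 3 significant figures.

325 ft/s

Solving a = v²/r for v: v = √(a·r).
a = 7.28 g₀ = 71.39 m/s²; r = 5400 in = 137.2 m.
v = 98.96 m/s
98.96 m/s × (1 ft/s / 0.3048 m/s) = 324.7 ft/s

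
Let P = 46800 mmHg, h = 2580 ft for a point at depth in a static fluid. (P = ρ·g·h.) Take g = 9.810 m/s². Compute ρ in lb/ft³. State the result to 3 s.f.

50.5 lb/ft³

Solving P = ρ·g·h for ρ: ρ = P/(g·h).
P = 46800 mmHg = 6.239×10^6 Pa; h = 2580 ft = 786.4 m; g = 9.810 m/s².
ρ = 808.8 kg/m³
808.8 kg/m³ × (1 lb/ft³ / 16.02 kg/m³) = 50.49 lb/ft³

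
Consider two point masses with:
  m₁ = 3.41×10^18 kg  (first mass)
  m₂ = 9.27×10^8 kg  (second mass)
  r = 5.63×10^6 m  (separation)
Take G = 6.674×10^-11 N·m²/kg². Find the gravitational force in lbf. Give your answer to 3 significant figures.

From Newton's law of gravitation: F = Gm₁m₂/r².
m₁ = 3.41×10^18 kg; m₂ = 9.27×10^8 kg; r = 5.63×10^6 m; G = 6.674×10^-11 N·m²/kg².
F = 6656 N
6656 N × (1 lbf / 4.448 N) = 1496 lbf

1500 lbf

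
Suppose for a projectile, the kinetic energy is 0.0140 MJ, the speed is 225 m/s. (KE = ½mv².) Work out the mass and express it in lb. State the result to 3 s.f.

Rearranging KE = ½mv² for m: m = 2·KE/v².
KE = 0.0140 MJ = 14000 J; v = 225 m/s.
m = 0.5531 kg
0.5531 kg × (1 lb / 0.4536 kg) = 1.219 lb

1.22 lb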